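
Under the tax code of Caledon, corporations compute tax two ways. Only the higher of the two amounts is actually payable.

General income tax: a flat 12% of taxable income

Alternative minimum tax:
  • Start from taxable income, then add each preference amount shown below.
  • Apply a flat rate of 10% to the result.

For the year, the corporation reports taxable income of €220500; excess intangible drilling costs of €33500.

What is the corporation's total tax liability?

General income tax:
  €220500 × 12% = €26460

Alternative minimum tax:
  Adjusted income: €220500 + €33500 = €254000
  €254000 × 10% = €25400

€26460 > €25400, so the general income tax governs.

€26460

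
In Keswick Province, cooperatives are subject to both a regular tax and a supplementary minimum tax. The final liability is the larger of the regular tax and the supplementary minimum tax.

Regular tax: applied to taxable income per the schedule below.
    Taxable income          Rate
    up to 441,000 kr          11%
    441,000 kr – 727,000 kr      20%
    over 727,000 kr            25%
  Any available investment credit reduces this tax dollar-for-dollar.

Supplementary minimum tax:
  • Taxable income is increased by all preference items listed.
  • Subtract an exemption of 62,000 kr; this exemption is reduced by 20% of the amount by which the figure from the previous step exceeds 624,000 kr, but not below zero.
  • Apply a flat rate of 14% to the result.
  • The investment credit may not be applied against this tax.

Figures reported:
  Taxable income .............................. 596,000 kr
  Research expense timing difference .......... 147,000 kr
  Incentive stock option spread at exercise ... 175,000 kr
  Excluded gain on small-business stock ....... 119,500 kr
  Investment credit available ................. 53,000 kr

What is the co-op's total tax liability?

145,250 kr

Supplementary minimum tax:
  Adjusted income: 596,000 kr + 147,000 kr + 175,000 kr + 119,500 kr = 1,037,500 kr
  Exemption: 20% × (1,037,500 kr − 624,000 kr) = 82,700 kr ≥ 62,000 kr, so the exemption is fully phased out
  Base: 1,037,500 kr − 0 kr = 1,037,500 kr
  1,037,500 kr × 14% = 145,250 kr

Regular tax:
  441,000 kr × 11% = 48,510 kr
  155,000 kr × 20% = 31,000 kr
  → 79,510 kr
  Less investment credit 53,000 kr → 26,510 kr

145,250 kr > 26,510 kr, so the supplementary minimum tax is the binding amount.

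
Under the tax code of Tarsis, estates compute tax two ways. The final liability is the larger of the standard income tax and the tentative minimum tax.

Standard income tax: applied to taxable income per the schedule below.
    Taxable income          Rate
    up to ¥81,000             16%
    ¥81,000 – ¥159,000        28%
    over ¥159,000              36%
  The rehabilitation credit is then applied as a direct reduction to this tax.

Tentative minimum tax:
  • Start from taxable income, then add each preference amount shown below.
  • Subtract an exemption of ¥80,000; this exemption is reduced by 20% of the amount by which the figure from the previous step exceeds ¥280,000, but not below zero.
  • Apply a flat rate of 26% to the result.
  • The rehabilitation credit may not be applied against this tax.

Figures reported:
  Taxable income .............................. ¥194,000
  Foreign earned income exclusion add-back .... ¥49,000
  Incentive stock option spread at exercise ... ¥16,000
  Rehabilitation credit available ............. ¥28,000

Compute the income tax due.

Standard income tax:
  ¥81,000 × 16% = ¥12,960
  ¥78,000 × 28% = ¥21,840
  ¥35,000 × 36% = ¥12,600
  → ¥47,400
  Less rehabilitation credit ¥28,000 → ¥19,400

Tentative minimum tax:
  Adjusted income: ¥194,000 + ¥49,000 + ¥16,000 = ¥259,000
  Exemption: ¥259,000 ≤ ¥280,000, so full ¥80,000 applies
  Base: ¥259,000 − ¥80,000 = ¥179,000
  ¥179,000 × 26% = ¥46,540

¥46,540 > ¥19,400, so the tentative minimum tax is the binding amount.

¥46,540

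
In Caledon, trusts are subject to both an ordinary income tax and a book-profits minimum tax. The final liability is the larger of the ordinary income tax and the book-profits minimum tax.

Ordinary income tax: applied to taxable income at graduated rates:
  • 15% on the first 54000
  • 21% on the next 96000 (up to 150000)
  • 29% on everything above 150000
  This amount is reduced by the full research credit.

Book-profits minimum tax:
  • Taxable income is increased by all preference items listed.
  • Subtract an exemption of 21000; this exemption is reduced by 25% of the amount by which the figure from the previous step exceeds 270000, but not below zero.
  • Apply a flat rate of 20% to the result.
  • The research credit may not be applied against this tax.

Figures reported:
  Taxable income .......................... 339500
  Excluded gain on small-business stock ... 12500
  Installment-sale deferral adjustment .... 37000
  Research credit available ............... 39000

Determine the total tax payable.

77800

Ordinary income tax:
  54000 × 15% = 8100
  96000 × 21% = 20160
  189500 × 29% = 54955
  → 83215
  Less research credit 39000 → 44215

Book-profits minimum tax:
  Adjusted income: 339500 + 12500 + 37000 = 389000
  Exemption: 25% × (389000 − 270000) = 29750 ≥ 21000, so the exemption is fully phased out
  Base: 389000 − 0 = 389000
  389000 × 20% = 77800

77800 > 44215, so the book-profits minimum tax is the binding amount.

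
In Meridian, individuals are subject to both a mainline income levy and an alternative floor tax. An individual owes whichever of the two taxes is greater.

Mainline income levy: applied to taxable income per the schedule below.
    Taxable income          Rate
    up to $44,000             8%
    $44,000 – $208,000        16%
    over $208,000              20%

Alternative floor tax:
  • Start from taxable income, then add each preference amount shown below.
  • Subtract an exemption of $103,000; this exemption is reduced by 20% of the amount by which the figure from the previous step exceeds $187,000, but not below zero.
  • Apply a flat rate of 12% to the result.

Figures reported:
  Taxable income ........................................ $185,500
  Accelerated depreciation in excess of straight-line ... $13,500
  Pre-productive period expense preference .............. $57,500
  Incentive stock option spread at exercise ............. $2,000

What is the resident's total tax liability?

Mainline income levy:
  $44,000 × 8% = $3,520
  $141,500 × 16% = $22,640
  → $26,160

Alternative floor tax:
  Adjusted income: $185,500 + $13,500 + $57,500 + $2,000 = $258,500
  Exemption: $103,000 − 20% × ($258,500 − $187,000) = $103,000 − $14,300 = $88,700
  Base: $258,500 − $88,700 = $169,800
  $169,800 × 12% = $20,376

$26,160 > $20,376, so the mainline income levy governs.

$26,160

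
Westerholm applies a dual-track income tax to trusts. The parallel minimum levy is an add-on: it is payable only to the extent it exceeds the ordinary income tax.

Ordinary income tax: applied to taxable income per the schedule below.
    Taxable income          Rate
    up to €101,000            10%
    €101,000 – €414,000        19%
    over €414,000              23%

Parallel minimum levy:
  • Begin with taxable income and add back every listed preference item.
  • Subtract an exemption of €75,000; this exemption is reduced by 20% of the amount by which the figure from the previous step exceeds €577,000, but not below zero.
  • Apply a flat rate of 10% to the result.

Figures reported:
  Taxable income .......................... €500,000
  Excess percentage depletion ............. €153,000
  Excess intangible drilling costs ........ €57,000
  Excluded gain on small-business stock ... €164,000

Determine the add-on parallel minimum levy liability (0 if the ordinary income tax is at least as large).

Parallel minimum levy:
  Adjusted income: €500,000 + €153,000 + €57,000 + €164,000 = €874,000
  Exemption: €75,000 − 20% × (€874,000 − €577,000) = €75,000 − €59,400 = €15,600
  Base: €874,000 − €15,600 = €858,400
  €858,400 × 10% = €85,840

Ordinary income tax:
  €101,000 × 10% = €10,100
  €313,000 × 19% = €59,470
  €86,000 × 23% = €19,780
  → €89,350

€85,840 ≤ €89,350, so no add-on is due.

€0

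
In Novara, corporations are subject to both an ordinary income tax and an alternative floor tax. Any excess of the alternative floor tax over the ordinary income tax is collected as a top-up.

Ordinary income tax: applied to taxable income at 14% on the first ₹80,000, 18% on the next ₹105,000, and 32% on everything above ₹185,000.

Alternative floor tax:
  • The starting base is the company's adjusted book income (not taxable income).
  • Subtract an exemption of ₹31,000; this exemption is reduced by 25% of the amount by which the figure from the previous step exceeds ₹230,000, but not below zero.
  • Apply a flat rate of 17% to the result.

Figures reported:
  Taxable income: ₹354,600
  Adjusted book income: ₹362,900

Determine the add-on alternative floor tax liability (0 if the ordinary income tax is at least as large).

₹0

Alternative floor tax:
  Base (adjusted book income): ₹362,900
  Exemption: 25% × (₹362,900 − ₹230,000) = ₹33,225 ≥ ₹31,000, so the exemption is fully phased out
  Base: ₹362,900 − ₹0 = ₹362,900
  ₹362,900 × 17% = ₹61,693

Ordinary income tax:
  ₹80,000 × 14% = ₹11,200
  ₹105,000 × 18% = ₹18,900
  ₹169,600 × 32% = ₹54,272
  → ₹84,372

₹61,693 ≤ ₹84,372, so no add-on is due.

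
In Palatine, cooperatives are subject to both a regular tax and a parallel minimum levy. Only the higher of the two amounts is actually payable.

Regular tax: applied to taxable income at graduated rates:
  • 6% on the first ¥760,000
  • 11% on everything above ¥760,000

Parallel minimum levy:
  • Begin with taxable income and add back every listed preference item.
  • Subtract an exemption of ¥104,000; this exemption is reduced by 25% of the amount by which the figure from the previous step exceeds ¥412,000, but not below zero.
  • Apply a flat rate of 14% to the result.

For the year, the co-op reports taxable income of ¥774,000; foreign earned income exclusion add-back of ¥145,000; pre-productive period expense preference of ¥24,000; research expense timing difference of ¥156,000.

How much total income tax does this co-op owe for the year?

Parallel minimum levy:
  Adjusted income: ¥774,000 + ¥145,000 + ¥24,000 + ¥156,000 = ¥1,099,000
  Exemption: 25% × (¥1,099,000 − ¥412,000) = ¥171,750 ≥ ¥104,000, so the exemption is fully phased out
  Base: ¥1,099,000 − ¥0 = ¥1,099,000
  ¥1,099,000 × 14% = ¥153,860

Regular tax:
  ¥760,000 × 6% = ¥45,600
  ¥14,000 × 11% = ¥1,540
  → ¥47,140

¥153,860 > ¥47,140, so the parallel minimum levy is the binding amount.

¥153,860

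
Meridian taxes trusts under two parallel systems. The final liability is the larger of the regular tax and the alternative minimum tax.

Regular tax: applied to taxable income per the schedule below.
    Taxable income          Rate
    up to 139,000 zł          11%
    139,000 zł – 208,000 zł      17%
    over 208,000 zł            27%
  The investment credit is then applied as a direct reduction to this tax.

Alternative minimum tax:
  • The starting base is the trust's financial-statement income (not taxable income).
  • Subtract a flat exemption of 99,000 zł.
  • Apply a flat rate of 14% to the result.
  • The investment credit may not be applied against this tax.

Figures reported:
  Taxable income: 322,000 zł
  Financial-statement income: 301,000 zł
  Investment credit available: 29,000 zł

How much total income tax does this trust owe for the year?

Regular tax:
  139,000 zł × 11% = 15,290 zł
  69,000 zł × 17% = 11,730 zł
  114,000 zł × 27% = 30,780 zł
  → 57,800 zł
  Less investment credit 29,000 zł → 28,800 zł

Alternative minimum tax:
  Base (financial-statement income): 301,000 zł
  Less exemption 99,000 zł → base 202,000 zł
  202,000 zł × 14% = 28,280 zł

28,800 zł > 28,280 zł, so the regular tax governs.

28,800 zł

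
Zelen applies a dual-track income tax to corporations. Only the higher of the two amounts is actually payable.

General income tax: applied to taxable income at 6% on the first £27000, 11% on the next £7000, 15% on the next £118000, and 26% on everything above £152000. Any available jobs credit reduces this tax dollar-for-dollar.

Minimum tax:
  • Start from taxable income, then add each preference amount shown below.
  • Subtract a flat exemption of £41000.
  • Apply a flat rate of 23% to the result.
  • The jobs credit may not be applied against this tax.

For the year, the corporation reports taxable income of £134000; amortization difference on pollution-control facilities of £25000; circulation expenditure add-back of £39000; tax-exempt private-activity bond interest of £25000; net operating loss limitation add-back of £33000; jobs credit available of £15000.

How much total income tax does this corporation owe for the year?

Minimum tax:
  Adjusted income: £134000 + £25000 + £39000 + £25000 + £33000 = £256000
  Less exemption £41000 → base £215000
  £215000 × 23% = £49450

General income tax:
  £27000 × 6% = £1620
  £7000 × 11% = £770
  £100000 × 15% = £15000
  → £17390
  Less jobs credit £15000 → £2390

£49450 > £2390, so the minimum tax is the binding amount.

£49450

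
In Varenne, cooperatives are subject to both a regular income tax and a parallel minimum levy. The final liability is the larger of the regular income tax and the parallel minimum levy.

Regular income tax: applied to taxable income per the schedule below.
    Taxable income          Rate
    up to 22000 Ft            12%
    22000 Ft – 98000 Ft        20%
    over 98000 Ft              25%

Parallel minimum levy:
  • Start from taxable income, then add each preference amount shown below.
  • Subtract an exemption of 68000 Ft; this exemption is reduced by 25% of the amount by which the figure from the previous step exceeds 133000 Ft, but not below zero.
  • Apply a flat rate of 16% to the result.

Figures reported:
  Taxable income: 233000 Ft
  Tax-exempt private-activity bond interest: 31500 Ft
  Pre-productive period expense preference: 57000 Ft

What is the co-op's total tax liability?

Parallel minimum levy:
  Adjusted income: 233000 Ft + 31500 Ft + 57000 Ft = 321500 Ft
  Exemption: 68000 Ft − 25% × (321500 Ft − 133000 Ft) = 68000 Ft − 47125 Ft = 20875 Ft
  Base: 321500 Ft − 20875 Ft = 300625 Ft
  300625 Ft × 16% = 48100 Ft

Regular income tax:
  22000 Ft × 12% = 2640 Ft
  76000 Ft × 20% = 15200 Ft
  135000 Ft × 25% = 33750 Ft
  → 51590 Ft

51590 Ft > 48100 Ft, so the regular income tax governs.

51590 Ft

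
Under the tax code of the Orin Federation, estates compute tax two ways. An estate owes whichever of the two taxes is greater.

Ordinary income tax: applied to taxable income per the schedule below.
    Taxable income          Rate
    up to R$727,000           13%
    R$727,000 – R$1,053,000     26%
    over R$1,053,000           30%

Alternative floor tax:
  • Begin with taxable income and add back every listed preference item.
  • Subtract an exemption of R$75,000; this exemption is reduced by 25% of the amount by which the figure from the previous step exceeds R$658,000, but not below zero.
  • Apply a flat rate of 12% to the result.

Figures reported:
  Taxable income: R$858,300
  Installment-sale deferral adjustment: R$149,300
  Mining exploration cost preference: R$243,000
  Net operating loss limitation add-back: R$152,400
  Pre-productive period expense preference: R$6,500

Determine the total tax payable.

Alternative floor tax:
  Adjusted income: R$858,300 + R$149,300 + R$243,000 + R$152,400 + R$6,500 = R$1,409,500
  Exemption: 25% × (R$1,409,500 − R$658,000) = R$187,875 ≥ R$75,000, so the exemption is fully phased out
  Base: R$1,409,500 − R$0 = R$1,409,500
  R$1,409,500 × 12% = R$169,140

Ordinary income tax:
  R$727,000 × 13% = R$94,510
  R$131,300 × 26% = R$34,138
  → R$128,648

R$169,140 > R$128,648, so the alternative floor tax is the binding amount.

R$169,140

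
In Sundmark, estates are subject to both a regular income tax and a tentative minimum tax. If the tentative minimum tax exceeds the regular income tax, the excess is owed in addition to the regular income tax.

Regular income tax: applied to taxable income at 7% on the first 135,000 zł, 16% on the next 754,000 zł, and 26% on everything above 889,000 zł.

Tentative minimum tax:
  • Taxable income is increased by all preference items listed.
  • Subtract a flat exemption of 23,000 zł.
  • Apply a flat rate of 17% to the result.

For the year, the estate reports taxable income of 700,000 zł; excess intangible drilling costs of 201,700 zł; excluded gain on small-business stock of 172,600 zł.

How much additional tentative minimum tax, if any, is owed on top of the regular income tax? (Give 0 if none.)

Tentative minimum tax:
  Adjusted income: 700,000 zł + 201,700 zł + 172,600 zł = 1,074,300 zł
  Less exemption 23,000 zł → base 1,051,300 zł
  1,051,300 zł × 17% = 178,721 zł

Regular income tax:
  135,000 zł × 7% = 9,450 zł
  565,000 zł × 16% = 90,400 zł
  → 99,850 zł

Excess of tentative minimum tax over regular income tax: 178,721 zł − 99,850 zł = 78,871 zł.

78,871 zł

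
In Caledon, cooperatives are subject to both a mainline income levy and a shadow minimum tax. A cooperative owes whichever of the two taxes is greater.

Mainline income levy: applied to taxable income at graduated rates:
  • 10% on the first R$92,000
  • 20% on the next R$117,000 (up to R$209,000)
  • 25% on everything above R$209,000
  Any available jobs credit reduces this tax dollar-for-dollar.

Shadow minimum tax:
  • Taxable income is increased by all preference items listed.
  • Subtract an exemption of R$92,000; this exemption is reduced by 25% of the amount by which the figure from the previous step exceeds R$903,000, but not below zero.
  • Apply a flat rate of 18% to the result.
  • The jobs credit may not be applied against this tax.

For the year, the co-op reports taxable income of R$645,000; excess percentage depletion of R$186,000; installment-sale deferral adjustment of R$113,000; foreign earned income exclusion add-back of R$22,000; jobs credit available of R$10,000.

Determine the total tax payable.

R$160,155

Mainline income levy:
  R$92,000 × 10% = R$9,200
  R$117,000 × 20% = R$23,400
  R$436,000 × 25% = R$109,000
  → R$141,600
  Less jobs credit R$10,000 → R$131,600

Shadow minimum tax:
  Adjusted income: R$645,000 + R$186,000 + R$113,000 + R$22,000 = R$966,000
  Exemption: R$92,000 − 25% × (R$966,000 − R$903,000) = R$92,000 − R$15,750 = R$76,250
  Base: R$966,000 − R$76,250 = R$889,750
  R$889,750 × 18% = R$160,155

R$160,155 > R$131,600, so the shadow minimum tax is the binding amount.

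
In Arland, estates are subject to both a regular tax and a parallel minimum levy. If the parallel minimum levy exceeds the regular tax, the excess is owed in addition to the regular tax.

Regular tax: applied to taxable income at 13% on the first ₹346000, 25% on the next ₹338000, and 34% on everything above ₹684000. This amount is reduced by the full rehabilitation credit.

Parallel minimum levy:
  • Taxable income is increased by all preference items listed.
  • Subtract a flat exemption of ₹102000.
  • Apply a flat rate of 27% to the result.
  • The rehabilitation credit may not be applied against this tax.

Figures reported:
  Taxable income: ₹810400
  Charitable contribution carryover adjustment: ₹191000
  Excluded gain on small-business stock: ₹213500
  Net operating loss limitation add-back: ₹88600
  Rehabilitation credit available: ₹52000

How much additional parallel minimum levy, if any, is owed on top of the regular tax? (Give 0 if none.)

Regular tax:
  ₹346000 × 13% = ₹44980
  ₹338000 × 25% = ₹84500
  ₹126400 × 34% = ₹42976
  → ₹172456
  Less rehabilitation credit ₹52000 → ₹120456

Parallel minimum levy:
  Adjusted income: ₹810400 + ₹191000 + ₹213500 + ₹88600 = ₹1303500
  Less exemption ₹102000 → base ₹1201500
  ₹1201500 × 27% = ₹324405

Excess of parallel minimum levy over regular tax: ₹324405 − ₹120456 = ₹203949.

₹203949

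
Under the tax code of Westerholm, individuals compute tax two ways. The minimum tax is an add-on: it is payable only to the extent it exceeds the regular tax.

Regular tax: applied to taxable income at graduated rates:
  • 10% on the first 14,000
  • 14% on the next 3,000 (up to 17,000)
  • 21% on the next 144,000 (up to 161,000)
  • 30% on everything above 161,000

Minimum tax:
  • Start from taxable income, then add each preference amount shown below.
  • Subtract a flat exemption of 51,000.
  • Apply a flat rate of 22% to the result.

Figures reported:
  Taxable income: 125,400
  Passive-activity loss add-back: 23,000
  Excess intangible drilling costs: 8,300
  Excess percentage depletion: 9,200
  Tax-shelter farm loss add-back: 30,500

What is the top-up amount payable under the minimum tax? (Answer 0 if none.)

7,404

Regular tax:
  14,000 × 10% = 1,400
  3,000 × 14% = 420
  108,400 × 21% = 22,764
  → 24,584

Minimum tax:
  Adjusted income: 125,400 + 23,000 + 8,300 + 9,200 + 30,500 = 196,400
  Less exemption 51,000 → base 145,400
  145,400 × 22% = 31,988

Excess of minimum tax over regular tax: 31,988 − 24,584 = 7,404.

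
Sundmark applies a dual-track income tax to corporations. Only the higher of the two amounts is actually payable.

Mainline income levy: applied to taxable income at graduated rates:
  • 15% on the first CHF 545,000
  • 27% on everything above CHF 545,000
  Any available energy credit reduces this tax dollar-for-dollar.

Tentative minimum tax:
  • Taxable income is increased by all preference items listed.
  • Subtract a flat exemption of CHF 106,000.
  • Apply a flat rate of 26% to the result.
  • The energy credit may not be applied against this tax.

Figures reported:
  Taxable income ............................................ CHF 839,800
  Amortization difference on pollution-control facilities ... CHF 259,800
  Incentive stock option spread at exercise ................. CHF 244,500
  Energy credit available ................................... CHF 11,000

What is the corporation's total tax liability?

Tentative minimum tax:
  Adjusted income: CHF 839,800 + CHF 259,800 + CHF 244,500 = CHF 1,344,100
  Less exemption CHF 106,000 → base CHF 1,238,100
  CHF 1,238,100 × 26% = CHF 321,906

Mainline income levy:
  CHF 545,000 × 15% = CHF 81,750
  CHF 294,800 × 27% = CHF 79,596
  → CHF 161,346
  Less energy credit CHF 11,000 → CHF 150,346

CHF 321,906 > CHF 150,346, so the tentative minimum tax is the binding amount.

CHF 321,906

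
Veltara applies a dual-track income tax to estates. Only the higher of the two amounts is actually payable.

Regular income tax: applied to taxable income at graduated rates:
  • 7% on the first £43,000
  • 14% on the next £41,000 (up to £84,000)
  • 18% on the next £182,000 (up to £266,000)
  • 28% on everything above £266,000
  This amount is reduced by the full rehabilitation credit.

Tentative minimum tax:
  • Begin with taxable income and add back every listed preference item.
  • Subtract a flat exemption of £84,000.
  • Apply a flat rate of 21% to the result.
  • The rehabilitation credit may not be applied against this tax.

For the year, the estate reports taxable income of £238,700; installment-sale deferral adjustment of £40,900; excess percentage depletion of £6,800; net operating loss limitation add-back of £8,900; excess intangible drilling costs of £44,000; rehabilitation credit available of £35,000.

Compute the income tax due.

Regular income tax:
  £43,000 × 7% = £3,010
  £41,000 × 14% = £5,740
  £154,700 × 18% = £27,846
  → £36,596
  Less rehabilitation credit £35,000 → £1,596

Tentative minimum tax:
  Adjusted income: £238,700 + £40,900 + £6,800 + £8,900 + £44,000 = £339,300
  Less exemption £84,000 → base £255,300
  £255,300 × 21% = £53,613

£53,613 > £1,596, so the tentative minimum tax is the binding amount.

£53,613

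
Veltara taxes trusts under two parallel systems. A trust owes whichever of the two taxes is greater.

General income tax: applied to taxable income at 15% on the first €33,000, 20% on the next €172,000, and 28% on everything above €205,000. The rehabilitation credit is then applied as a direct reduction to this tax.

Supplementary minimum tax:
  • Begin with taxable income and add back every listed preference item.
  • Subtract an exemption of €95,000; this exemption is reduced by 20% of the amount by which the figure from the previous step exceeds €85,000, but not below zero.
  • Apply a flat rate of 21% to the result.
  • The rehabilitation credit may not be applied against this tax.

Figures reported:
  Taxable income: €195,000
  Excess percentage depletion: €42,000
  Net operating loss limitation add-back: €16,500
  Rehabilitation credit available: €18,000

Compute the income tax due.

Supplementary minimum tax:
  Adjusted income: €195,000 + €42,000 + €16,500 = €253,500
  Exemption: €95,000 − 20% × (€253,500 − €85,000) = €95,000 − €33,700 = €61,300
  Base: €253,500 − €61,300 = €192,200
  €192,200 × 21% = €40,362

General income tax:
  €33,000 × 15% = €4,950
  €162,000 × 20% = €32,400
  → €37,350
  Less rehabilitation credit €18,000 → €19,350

€40,362 > €19,350, so the supplementary minimum tax is the binding amount.

€40,362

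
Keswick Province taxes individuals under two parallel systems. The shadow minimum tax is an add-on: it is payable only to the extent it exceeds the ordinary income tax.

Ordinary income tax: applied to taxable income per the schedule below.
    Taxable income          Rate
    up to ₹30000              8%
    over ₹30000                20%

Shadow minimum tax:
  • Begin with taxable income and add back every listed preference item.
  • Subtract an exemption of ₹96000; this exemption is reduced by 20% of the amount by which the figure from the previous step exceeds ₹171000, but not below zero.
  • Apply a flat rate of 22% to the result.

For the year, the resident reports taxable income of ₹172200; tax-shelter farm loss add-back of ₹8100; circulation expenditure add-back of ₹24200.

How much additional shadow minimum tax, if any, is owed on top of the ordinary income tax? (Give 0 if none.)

₹0

Ordinary income tax:
  ₹30000 × 8% = ₹2400
  ₹142200 × 20% = ₹28440
  → ₹30840

Shadow minimum tax:
  Adjusted income: ₹172200 + ₹8100 + ₹24200 = ₹204500
  Exemption: ₹96000 − 20% × (₹204500 − ₹171000) = ₹96000 − ₹6700 = ₹89300
  Base: ₹204500 − ₹89300 = ₹115200
  ₹115200 × 22% = ₹25344

₹25344 ≤ ₹30840, so no add-on is due.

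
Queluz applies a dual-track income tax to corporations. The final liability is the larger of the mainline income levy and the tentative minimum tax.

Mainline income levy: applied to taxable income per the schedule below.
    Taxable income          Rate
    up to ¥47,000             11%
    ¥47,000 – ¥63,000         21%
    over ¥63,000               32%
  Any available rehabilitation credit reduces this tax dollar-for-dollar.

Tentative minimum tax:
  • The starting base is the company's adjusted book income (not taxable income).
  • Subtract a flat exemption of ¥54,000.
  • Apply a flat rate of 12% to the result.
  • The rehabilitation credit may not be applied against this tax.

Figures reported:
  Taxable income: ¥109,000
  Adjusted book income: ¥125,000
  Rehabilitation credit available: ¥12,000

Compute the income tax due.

Tentative minimum tax:
  Base (adjusted book income): ¥125,000
  Less exemption ¥54,000 → base ¥71,000
  ¥71,000 × 12% = ¥8,520

Mainline income levy:
  ¥47,000 × 11% = ¥5,170
  ¥16,000 × 21% = ¥3,360
  ¥46,000 × 32% = ¥14,720
  → ¥23,250
  Less rehabilitation credit ¥12,000 → ¥11,250

¥11,250 > ¥8,520, so the mainline income levy governs.

¥11,250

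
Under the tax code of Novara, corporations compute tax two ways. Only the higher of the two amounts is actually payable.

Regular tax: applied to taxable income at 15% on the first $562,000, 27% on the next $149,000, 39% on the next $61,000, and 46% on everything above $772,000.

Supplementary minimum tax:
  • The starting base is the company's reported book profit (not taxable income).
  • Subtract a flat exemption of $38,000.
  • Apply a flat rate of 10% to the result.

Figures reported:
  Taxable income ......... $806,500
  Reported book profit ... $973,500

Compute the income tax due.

Supplementary minimum tax:
  Base (reported book profit): $973,500
  Less exemption $38,000 → base $935,500
  $935,500 × 10% = $93,550

Regular tax:
  $562,000 × 15% = $84,300
  $149,000 × 27% = $40,230
  $61,000 × 39% = $23,790
  $34,500 × 46% = $15,870
  → $164,190

$164,190 > $93,550, so the regular tax governs.

$164,190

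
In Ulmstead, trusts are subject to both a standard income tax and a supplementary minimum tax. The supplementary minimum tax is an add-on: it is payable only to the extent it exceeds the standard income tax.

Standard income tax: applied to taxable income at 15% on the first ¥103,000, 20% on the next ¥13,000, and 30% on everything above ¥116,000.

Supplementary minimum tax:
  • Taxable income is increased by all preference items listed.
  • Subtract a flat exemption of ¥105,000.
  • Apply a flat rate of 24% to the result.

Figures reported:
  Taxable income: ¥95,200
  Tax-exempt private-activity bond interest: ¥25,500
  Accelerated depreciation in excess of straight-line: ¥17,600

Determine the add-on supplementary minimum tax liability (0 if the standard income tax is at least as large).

Standard income tax:
  ¥95,200 × 15% = ¥14,280

Supplementary minimum tax:
  Adjusted income: ¥95,200 + ¥25,500 + ¥17,600 = ¥138,300
  Less exemption ¥105,000 → base ¥33,300
  ¥33,300 × 24% = ¥7,992

¥7,992 ≤ ¥14,280, so no add-on is due.

¥0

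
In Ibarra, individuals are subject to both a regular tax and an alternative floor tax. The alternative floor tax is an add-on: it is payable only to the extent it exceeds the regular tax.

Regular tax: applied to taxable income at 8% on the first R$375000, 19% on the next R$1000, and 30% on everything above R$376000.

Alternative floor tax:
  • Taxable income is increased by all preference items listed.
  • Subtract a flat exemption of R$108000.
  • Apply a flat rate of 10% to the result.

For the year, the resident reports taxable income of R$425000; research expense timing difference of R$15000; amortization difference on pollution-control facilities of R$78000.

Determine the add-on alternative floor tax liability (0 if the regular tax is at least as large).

Regular tax:
  R$375000 × 8% = R$30000
  R$1000 × 19% = R$190
  R$49000 × 30% = R$14700
  → R$44890

Alternative floor tax:
  Adjusted income: R$425000 + R$15000 + R$78000 = R$518000
  Less exemption R$108000 → base R$410000
  R$410000 × 10% = R$41000

R$41000 ≤ R$44890, so no add-on is due.

R$0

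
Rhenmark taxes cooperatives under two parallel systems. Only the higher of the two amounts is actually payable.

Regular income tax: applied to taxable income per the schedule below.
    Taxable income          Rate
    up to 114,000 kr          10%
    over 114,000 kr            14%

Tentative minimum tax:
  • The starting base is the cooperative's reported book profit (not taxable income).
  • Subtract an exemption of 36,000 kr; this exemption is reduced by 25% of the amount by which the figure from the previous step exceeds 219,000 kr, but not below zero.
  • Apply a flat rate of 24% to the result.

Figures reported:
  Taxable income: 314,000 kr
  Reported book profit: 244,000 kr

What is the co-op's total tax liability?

Tentative minimum tax:
  Base (reported book profit): 244,000 kr
  Exemption: 36,000 kr − 25% × (244,000 kr − 219,000 kr) = 36,000 kr − 6,250 kr = 29,750 kr
  Base: 244,000 kr − 29,750 kr = 214,250 kr
  214,250 kr × 24% = 51,420 kr

Regular income tax:
  114,000 kr × 10% = 11,400 kr
  200,000 kr × 14% = 28,000 kr
  → 39,400 kr

51,420 kr > 39,400 kr, so the tentative minimum tax is the binding amount.

51,420 kr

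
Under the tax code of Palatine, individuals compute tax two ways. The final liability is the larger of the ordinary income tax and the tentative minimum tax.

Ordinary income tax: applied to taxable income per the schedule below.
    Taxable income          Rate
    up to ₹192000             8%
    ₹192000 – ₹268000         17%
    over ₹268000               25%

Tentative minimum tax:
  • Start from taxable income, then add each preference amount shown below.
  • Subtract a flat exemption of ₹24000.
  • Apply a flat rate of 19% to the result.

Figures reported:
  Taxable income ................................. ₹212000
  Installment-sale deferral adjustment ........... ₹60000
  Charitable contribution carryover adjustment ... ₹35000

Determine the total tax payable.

₹53770

Tentative minimum tax:
  Adjusted income: ₹212000 + ₹60000 + ₹35000 = ₹307000
  Less exemption ₹24000 → base ₹283000
  ₹283000 × 19% = ₹53770

Ordinary income tax:
  ₹192000 × 8% = ₹15360
  ₹20000 × 17% = ₹3400
  → ₹18760

₹53770 > ₹18760, so the tentative minimum tax is the binding amount.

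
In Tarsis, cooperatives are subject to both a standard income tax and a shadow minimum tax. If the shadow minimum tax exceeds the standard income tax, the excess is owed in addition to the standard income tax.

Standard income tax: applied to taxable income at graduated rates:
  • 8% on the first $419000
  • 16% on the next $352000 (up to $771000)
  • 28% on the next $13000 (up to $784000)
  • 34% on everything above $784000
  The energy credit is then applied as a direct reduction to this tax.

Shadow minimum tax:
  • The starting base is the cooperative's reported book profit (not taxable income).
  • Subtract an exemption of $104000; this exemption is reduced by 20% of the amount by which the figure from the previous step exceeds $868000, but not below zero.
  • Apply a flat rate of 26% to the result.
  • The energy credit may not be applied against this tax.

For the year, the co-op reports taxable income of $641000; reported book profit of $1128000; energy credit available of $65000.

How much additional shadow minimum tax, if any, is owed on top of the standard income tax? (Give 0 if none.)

Shadow minimum tax:
  Base (reported book profit): $1128000
  Exemption: $104000 − 20% × ($1128000 − $868000) = $104000 − $52000 = $52000
  Base: $1128000 − $52000 = $1076000
  $1076000 × 26% = $279760

Standard income tax:
  $419000 × 8% = $33520
  $222000 × 16% = $35520
  → $69040
  Less energy credit $65000 → $4040

Excess of shadow minimum tax over standard income tax: $279760 − $4040 = $275720.

$275720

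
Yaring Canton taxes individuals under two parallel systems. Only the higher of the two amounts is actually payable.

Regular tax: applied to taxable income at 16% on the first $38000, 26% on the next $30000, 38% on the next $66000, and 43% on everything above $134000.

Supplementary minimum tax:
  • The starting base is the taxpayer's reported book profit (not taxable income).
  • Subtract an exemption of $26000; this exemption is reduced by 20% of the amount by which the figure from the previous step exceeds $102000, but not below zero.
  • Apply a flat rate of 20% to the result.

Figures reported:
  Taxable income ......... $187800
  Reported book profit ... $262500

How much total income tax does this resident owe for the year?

$62094

Supplementary minimum tax:
  Base (reported book profit): $262500
  Exemption: 20% × ($262500 − $102000) = $32100 ≥ $26000, so the exemption is fully phased out
  Base: $262500 − $0 = $262500
  $262500 × 20% = $52500

Regular tax:
  $38000 × 16% = $6080
  $30000 × 26% = $7800
  $66000 × 38% = $25080
  $53800 × 43% = $23134
  → $62094

$62094 > $52500, so the regular tax governs.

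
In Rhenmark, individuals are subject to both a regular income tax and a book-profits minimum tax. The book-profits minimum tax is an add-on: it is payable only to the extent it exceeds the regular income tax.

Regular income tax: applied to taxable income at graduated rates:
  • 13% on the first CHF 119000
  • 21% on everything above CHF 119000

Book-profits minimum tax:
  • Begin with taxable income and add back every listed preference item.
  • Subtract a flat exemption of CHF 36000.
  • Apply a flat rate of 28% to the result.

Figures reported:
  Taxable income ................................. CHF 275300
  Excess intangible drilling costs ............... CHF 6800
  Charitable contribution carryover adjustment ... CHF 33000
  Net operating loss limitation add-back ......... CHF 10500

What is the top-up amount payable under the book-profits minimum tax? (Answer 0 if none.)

CHF 32795

Regular income tax:
  CHF 119000 × 13% = CHF 15470
  CHF 156300 × 21% = CHF 32823
  → CHF 48293

Book-profits minimum tax:
  Adjusted income: CHF 275300 + CHF 6800 + CHF 33000 + CHF 10500 = CHF 325600
  Less exemption CHF 36000 → base CHF 289600
  CHF 289600 × 28% = CHF 81088

Excess of book-profits minimum tax over regular income tax: CHF 81088 − CHF 48293 = CHF 32795.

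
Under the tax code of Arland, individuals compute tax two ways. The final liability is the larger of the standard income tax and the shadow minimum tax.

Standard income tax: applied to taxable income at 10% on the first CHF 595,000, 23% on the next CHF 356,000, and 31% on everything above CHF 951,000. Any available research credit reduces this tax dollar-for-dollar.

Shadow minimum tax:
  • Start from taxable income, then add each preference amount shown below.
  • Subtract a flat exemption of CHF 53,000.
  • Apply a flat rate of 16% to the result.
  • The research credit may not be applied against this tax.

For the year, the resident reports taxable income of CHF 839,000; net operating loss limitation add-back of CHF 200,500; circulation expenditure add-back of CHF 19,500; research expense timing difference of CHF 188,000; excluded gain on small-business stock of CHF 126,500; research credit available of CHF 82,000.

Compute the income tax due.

Shadow minimum tax:
  Adjusted income: CHF 839,000 + CHF 200,500 + CHF 19,500 + CHF 188,000 + CHF 126,500 = CHF 1,373,500
  Less exemption CHF 53,000 → base CHF 1,320,500
  CHF 1,320,500 × 16% = CHF 211,280

Standard income tax:
  CHF 595,000 × 10% = CHF 59,500
  CHF 244,000 × 23% = CHF 56,120
  → CHF 115,620
  Less research credit CHF 82,000 → CHF 33,620

CHF 211,280 > CHF 33,620, so the shadow minimum tax is the binding amount.

CHF 211,280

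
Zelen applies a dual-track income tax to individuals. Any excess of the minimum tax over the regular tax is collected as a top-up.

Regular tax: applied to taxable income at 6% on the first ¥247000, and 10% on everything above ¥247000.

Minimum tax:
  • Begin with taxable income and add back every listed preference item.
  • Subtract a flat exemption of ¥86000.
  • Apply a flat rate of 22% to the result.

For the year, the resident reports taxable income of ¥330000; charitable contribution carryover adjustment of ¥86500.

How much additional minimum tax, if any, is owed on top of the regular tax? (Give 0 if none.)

¥49590

Minimum tax:
  Adjusted income: ¥330000 + ¥86500 = ¥416500
  Less exemption ¥86000 → base ¥330500
  ¥330500 × 22% = ¥72710

Regular tax:
  ¥247000 × 6% = ¥14820
  ¥83000 × 10% = ¥8300
  → ¥23120

Excess of minimum tax over regular tax: ¥72710 − ¥23120 = ¥49590.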